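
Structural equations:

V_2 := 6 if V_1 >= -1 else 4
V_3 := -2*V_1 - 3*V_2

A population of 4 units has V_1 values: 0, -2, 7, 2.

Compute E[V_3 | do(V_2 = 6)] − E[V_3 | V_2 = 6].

do(V_2=6) breaks V_2's dependence on V_1. With V_2=6 fixed, V_3 across the units is -18, -14, -32, -22, mean -21.5.
Conditioning on V_2=6 selects the 3 unit(s) with V_1 ∈ {0, 7, 2}. Their V_3 values: -18, -32, -22. Mean = -24.
Difference = -21.5 − (-24) = 2.5.

2.5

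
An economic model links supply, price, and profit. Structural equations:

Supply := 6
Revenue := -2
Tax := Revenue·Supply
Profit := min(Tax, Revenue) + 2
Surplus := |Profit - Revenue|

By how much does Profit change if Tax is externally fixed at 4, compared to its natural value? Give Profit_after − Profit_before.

The intervention breaks the incoming arrows to Tax: Tax := Revenue·Supply no longer applies, and Tax = 4.
Profit = min(Tax, Revenue) + 2  [with Tax=4, Revenue=-2]  = 0
Without intervention: Tax = Revenue·Supply  [with Revenue=-2, Supply=6]  = -12; Profit = min(Tax, Revenue) + 2  [with Tax=-12, Revenue=-2]  = -10.
Change = 0 − (-10) = 10.

10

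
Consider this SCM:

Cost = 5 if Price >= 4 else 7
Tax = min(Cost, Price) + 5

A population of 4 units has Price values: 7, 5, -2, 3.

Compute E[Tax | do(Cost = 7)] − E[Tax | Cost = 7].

Under do(Cost=7), Cost's equation is replaced by Cost=7 for every unit. Per-unit Tax: 12, 10, 3, 8. Mean = 8.25.
Observing Cost=7 restricts to units where Cost's equation naturally yields 7: Price ∈ {-2, 3}. In that subpopulation Tax = 3, 8, mean 5.5.
Difference = 8.25 − 5.5 = 2.75.

2.75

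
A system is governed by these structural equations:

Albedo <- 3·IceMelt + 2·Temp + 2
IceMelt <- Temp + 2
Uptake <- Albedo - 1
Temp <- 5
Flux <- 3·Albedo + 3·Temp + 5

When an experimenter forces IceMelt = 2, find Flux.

Under do(IceMelt=2), the mechanism IceMelt <- Temp + 2 is discarded; IceMelt is fixed at 2.
Albedo = 3·IceMelt + 2·Temp + 2  [with IceMelt=2, Temp=5]  = 18
Flux = 3·Albedo + 3·Temp + 5  [with Albedo=18, Temp=5]  = 74

74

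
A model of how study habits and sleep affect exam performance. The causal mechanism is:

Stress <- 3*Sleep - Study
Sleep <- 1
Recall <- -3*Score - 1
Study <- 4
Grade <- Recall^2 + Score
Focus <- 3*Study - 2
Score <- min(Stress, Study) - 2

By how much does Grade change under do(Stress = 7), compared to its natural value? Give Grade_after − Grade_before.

The intervention breaks the incoming arrows to Stress: Stress <- 3*Sleep - Study no longer applies, and Stress = 7.
Score = min(Stress, Study) - 2  [with Stress=7, Study=4]  = 2
Recall = -3*Score - 1  [with Score=2]  = -7
Grade = Recall^2 + Score  [with Recall=-7, Score=2]  = 51
Without intervention: Stress = 3*Sleep - Study  [with Sleep=1, Study=4]  = -1; Score = min(Stress, Study) - 2  [with Stress=-1, Study=4]  = -3; Recall = -3*Score - 1  [with Score=-3]  = 8; Grade = Recall^2 + Score  [with Recall=8, Score=-3]  = 61.
Change = 51 − 61 = -10.

-10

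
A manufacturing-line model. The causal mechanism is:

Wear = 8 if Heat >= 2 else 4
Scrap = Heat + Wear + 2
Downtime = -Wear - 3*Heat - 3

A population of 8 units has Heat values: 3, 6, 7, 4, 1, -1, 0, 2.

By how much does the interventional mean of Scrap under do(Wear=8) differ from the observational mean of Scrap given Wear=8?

-1.65

Every unit gets Wear=8 under the intervention. Scrap values become 13, 16, 17, 14, 11, 9, 10, 12; E[Scrap|do(Wear=8)] = 12.75.
Observing Wear=8 restricts to units where Wear's equation naturally yields 8: Heat ∈ {3, 6, 7, 4, 2}. In that subpopulation Scrap = 13, 16, 17, 14, 12, mean 14.4.
Difference = 12.75 − 14.4 = -1.65.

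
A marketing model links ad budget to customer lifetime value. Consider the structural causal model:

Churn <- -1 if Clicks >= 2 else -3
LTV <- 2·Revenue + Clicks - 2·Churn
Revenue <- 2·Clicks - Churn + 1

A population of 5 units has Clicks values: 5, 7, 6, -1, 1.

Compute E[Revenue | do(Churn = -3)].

do(Churn=-3) breaks Churn's dependence on Clicks. With Churn=-3 fixed, Revenue across the units is 14, 18, 16, 2, 6, mean 11.2.

11.2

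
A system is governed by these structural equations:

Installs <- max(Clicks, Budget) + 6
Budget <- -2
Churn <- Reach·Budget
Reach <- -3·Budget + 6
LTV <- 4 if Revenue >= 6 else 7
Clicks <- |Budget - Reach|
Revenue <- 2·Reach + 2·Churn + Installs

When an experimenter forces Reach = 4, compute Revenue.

4

Under do(Reach=4), the mechanism Reach <- -3·Budget + 6 is discarded; Reach is fixed at 4.
Clicks = |Budget - Reach|  [with Budget=-2, Reach=4]  = 6
Installs = max(Clicks, Budget) + 6  [with Clicks=6, Budget=-2]  = 12
Churn = Reach·Budget  [with Reach=4, Budget=-2]  = -8
Revenue = 2·Reach + 2·Churn + Installs  [with Reach=4, Churn=-8, Installs=12]  = 4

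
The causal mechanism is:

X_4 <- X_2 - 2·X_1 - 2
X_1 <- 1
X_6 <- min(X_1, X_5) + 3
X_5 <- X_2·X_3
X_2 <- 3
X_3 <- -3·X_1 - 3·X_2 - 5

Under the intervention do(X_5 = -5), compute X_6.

The intervention breaks the incoming arrows to X_5: X_5 <- X_2·X_3 no longer applies, and X_5 = -5.
X_6 = min(X_1, X_5) + 3  [with X_1=1, X_5=-5]  = -2

-2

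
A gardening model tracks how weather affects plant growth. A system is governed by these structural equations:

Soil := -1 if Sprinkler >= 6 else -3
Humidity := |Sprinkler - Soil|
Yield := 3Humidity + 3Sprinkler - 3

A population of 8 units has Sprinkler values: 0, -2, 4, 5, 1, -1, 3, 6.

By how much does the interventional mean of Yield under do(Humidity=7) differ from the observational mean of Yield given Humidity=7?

Under do(Humidity=7), Humidity's equation is replaced by Humidity=7 for every unit. Per-unit Yield: 18, 12, 30, 33, 21, 15, 27, 36. Mean = 24.
Conditioning on Humidity=7 selects the 2 unit(s) with Sprinkler ∈ {4, 6}. Their Yield values: 30, 36. Mean = 33.
Difference = 24 − 33 = -9.

-9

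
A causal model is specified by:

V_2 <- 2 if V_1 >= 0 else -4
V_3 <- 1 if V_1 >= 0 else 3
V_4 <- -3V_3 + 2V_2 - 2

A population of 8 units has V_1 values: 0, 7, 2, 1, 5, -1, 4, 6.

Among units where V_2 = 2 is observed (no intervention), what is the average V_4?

-1

Conditioning on V_2=2 selects the 7 unit(s) with V_1 ∈ {0, 7, 2, 1, 5, 4, 6}. Their V_4 values: -1, -1, -1, -1, -1, -1, -1. Mean = -1.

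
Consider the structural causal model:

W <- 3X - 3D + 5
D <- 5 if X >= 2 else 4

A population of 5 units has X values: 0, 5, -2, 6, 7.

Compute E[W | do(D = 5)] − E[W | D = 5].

do(D=5) breaks D's dependence on X. With D=5 fixed, W across the units is -10, 5, -16, 8, 11, mean -0.4.
E[W|D=5] averages over only the 3 units with D=5 (X = 5, 6, 7): W = 5, 8, 11, mean 8.
Difference = -0.4 − 8 = -8.4.

-8.4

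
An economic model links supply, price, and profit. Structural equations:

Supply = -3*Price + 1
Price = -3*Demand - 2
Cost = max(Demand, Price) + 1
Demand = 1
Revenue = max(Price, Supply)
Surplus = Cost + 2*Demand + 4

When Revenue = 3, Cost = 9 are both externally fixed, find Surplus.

Setting Revenue = 3, Cost = 9 by intervention discards those variables' equations.
Surplus = Cost + 2*Demand + 4  [with Cost=9, Demand=1]  = 15

15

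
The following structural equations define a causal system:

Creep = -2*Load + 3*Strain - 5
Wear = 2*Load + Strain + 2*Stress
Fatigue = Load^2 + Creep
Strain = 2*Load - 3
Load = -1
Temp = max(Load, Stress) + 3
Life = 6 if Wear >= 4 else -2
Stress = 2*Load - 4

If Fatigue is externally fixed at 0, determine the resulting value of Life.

-2

do(Fatigue=0) replaces the equation Fatigue = Load^2 + Creep with the constant Fatigue = 0.
Life is not downstream of the intervention, so its value is determined by the original equations.
Stress = 2*Load - 4  [with Load=-1]  = -6
Strain = 2*Load - 3  [with Load=-1]  = -5
Wear = 2*Load + Strain + 2*Stress  [with Load=-1, Strain=-5, Stress=-6]  = -19
Life = 6 if Wear >= 4 else -2  [with Wear=-19]  = -2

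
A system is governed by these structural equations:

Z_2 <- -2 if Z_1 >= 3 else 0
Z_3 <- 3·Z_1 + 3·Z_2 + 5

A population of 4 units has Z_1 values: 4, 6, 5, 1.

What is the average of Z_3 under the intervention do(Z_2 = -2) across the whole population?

Every unit gets Z_2=-2 under the intervention. Z_3 values become 11, 17, 14, 2; E[Z_3|do(Z_2=-2)] = 11.

11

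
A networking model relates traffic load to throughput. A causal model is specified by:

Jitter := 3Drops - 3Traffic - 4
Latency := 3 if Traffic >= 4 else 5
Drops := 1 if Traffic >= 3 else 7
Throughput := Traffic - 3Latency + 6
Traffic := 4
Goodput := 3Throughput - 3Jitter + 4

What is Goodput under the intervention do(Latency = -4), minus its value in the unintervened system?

Under do(Latency=-4), the mechanism Latency := 3 if Traffic >= 4 else 5 is discarded; Latency is fixed at -4.
Drops = 1 if Traffic >= 3 else 7  [with Traffic=4]  = 1
Jitter = 3Drops - 3Traffic - 4  [with Drops=1, Traffic=4]  = -13
Throughput = Traffic - 3Latency + 6  [with Traffic=4, Latency=-4]  = 22
Goodput = 3Throughput - 3Jitter + 4  [with Throughput=22, Jitter=-13]  = 109
Without intervention: Latency = 3 if Traffic >= 4 else 5  [with Traffic=4]  = 3; Drops = 1 if Traffic >= 3 else 7  [with Traffic=4]  = 1; Jitter = 3Drops - 3Traffic - 4  [with Drops=1, Traffic=4]  = -13; Throughput = Traffic - 3Latency + 6  [with Traffic=4, Latency=3]  = 1; Goodput = 3Throughput - 3Jitter + 4  [with Throughput=1, Jitter=-13]  = 46.
Change = 109 − 46 = 63.

63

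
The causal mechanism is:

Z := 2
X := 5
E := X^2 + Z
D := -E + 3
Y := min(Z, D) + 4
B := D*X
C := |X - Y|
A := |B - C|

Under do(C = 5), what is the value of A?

125

do(C=5) replaces the equation C := |X - Y| with the constant C = 5.
E = X^2 + Z  [with X=5, Z=2]  = 27
D = -E + 3  [with E=27]  = -24
B = D*X  [with D=-24, X=5]  = -120
A = |B - C|  [with B=-120, C=5]  = 125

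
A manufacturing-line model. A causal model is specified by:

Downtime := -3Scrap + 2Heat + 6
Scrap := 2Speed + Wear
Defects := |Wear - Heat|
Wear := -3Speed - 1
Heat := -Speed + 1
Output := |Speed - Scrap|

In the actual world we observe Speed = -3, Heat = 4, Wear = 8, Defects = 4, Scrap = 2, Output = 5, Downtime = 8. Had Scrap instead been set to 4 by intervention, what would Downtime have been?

2

Under do(Scrap=4), the mechanism Scrap := 2Speed + Wear is discarded; Scrap is fixed at 4.
Heat = -Speed + 1  [with Speed=-3]  = 4
Downtime = -3Scrap + 2Heat + 6  [with Scrap=4, Heat=4]  = 2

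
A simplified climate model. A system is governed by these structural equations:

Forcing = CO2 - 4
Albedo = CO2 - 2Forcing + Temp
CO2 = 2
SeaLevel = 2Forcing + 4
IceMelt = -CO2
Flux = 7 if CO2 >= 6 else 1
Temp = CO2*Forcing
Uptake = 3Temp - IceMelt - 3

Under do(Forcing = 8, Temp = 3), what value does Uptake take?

8

The joint intervention fixes Forcing = 8, Temp = 3, removing each variable's own equation.
IceMelt = -CO2  [with CO2=2]  = -2
Uptake = 3Temp - IceMelt - 3  [with Temp=3, IceMelt=-2]  = 8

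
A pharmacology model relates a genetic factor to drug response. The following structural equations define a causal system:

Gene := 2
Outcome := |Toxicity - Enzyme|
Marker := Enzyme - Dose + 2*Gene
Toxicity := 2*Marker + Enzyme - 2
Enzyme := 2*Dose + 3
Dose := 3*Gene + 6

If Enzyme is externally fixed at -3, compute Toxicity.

-27

do(Enzyme=-3) replaces the equation Enzyme := 2*Dose + 3 with the constant Enzyme = -3.
Dose = 3*Gene + 6  [with Gene=2]  = 12
Marker = Enzyme - Dose + 2*Gene  [with Enzyme=-3, Dose=12, Gene=2]  = -11
Toxicity = 2*Marker + Enzyme - 2  [with Marker=-11, Enzyme=-3]  = -27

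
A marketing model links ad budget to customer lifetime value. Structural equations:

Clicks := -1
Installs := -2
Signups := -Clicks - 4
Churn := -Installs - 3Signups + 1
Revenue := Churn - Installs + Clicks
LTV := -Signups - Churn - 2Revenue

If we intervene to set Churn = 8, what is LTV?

Under do(Churn=8), the mechanism Churn := -Installs - 3Signups + 1 is discarded; Churn is fixed at 8.
Signups = -Clicks - 4  [with Clicks=-1]  = -3
Revenue = Churn - Installs + Clicks  [with Churn=8, Installs=-2, Clicks=-1]  = 9
LTV = -Signups - Churn - 2Revenue  [with Signups=-3, Churn=8, Revenue=9]  = -23

-23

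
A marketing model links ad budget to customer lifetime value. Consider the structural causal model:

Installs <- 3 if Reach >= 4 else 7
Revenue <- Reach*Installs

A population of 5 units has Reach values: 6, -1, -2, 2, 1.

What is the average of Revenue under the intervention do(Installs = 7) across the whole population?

The intervention sets Installs=7 in all 5 units regardless of Reach. Recomputing Revenue per unit gives 42, -7, -14, 14, 7; average 8.4.

8.4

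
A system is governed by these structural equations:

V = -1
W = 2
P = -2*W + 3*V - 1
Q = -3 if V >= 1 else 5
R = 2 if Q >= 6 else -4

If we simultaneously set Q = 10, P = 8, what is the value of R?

2

The joint intervention fixes Q = 10, P = 8, removing each variable's own equation.
R = 2 if Q >= 6 else -4  [with Q=10]  = 2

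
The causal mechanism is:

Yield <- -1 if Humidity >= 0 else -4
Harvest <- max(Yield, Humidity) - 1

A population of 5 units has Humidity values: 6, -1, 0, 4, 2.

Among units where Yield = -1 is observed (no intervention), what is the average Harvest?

2

E[Harvest|Yield=-1] averages over only the 4 units with Yield=-1 (Humidity = 6, 0, 4, 2): Harvest = 5, -1, 3, 1, mean 2.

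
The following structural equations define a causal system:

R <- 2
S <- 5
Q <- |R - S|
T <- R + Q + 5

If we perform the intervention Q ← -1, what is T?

The intervention breaks the incoming arrows to Q: Q <- |R - S| no longer applies, and Q = -1.
T = R + Q + 5  [with R=2, Q=-1]  = 6

6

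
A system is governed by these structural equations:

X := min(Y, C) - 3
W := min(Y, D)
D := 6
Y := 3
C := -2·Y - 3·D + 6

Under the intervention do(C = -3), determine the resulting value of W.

Under do(C=-3), the mechanism C := -2·Y - 3·D + 6 is discarded; C is fixed at -3.
Since W is not a descendant of the intervened variable, it is unaffected.
W = min(Y, D)  [with Y=3, D=6]  = 3

3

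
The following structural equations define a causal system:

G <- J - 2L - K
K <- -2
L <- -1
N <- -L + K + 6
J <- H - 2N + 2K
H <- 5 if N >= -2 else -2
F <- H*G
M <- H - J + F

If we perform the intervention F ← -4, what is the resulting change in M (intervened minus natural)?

21

do(F=-4) replaces the equation F <- H*G with the constant F = -4.
N = -L + K + 6  [with L=-1, K=-2]  = 5
H = 5 if N >= -2 else -2  [with N=5]  = 5
J = H - 2N + 2K  [with H=5, N=5, K=-2]  = -9
M = H - J + F  [with H=5, J=-9, F=-4]  = 10
Without intervention: N = -L + K + 6  [with L=-1, K=-2]  = 5; H = 5 if N >= -2 else -2  [with N=5]  = 5; J = H - 2N + 2K  [with H=5, N=5, K=-2]  = -9; G = J - 2L - K  [with J=-9, L=-1, K=-2]  = -5; F = H*G  [with H=5, G=-5]  = -25; M = H - J + F  [with H=5, J=-9, F=-25]  = -11.
Change = 10 − (-11) = 21.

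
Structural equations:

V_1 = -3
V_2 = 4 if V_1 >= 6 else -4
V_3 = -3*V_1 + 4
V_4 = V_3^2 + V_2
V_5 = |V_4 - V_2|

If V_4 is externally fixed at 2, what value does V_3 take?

Under do(V_4=2), the mechanism V_4 = V_3^2 + V_2 is discarded; V_4 is fixed at 2.
Since V_3 is not a descendant of the intervened variable, it is unaffected.
V_3 = -3*V_1 + 4  [with V_1=-3]  = 13

13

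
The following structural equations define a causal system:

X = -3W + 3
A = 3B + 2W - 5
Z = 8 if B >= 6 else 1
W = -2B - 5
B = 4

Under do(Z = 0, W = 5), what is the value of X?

-12

Setting Z = 0, W = 5 by intervention discards those variables' equations.
X = -3W + 3  [with W=5]  = -12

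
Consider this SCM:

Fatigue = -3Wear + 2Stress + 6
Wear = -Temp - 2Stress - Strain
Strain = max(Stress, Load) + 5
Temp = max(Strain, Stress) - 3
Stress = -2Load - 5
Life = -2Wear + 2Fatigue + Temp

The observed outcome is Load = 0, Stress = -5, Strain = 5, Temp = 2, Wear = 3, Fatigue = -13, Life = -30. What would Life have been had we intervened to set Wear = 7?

Under do(Wear=7), the mechanism Wear = -Temp - 2Stress - Strain is discarded; Wear is fixed at 7.
Stress = -2Load - 5  [with Load=0]  = -5
Strain = max(Stress, Load) + 5  [with Stress=-5, Load=0]  = 5
Temp = max(Strain, Stress) - 3  [with Strain=5, Stress=-5]  = 2
Fatigue = -3Wear + 2Stress + 6  [with Wear=7, Stress=-5]  = -25
Life = -2Wear + 2Fatigue + Temp  [with Wear=7, Fatigue=-25, Temp=2]  = -62

-62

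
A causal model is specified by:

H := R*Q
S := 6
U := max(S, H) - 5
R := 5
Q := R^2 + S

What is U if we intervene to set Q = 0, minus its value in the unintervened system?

do(Q=0) replaces the equation Q := R^2 + S with the constant Q = 0.
H = R*Q  [with R=5, Q=0]  = 0
U = max(S, H) - 5  [with S=6, H=0]  = 1
Without intervention: Q = R^2 + S  [with R=5, S=6]  = 31; H = R*Q  [with R=5, Q=31]  = 155; U = max(S, H) - 5  [with S=6, H=155]  = 150.
Change = 1 − 150 = -149.

-149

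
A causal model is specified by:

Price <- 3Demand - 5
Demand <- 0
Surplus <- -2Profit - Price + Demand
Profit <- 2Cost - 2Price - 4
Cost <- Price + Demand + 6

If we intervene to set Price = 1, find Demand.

0

Under do(Price=1), the mechanism Price <- 3Demand - 5 is discarded; Price is fixed at 1.
Demand is not downstream of the intervention, so its value is determined by the original equations.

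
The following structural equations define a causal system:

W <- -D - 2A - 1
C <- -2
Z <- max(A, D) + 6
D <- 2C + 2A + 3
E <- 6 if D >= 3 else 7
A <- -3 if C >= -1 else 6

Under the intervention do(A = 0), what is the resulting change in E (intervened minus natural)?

1

Under do(A=0), the mechanism A <- -3 if C >= -1 else 6 is discarded; A is fixed at 0.
D = 2C + 2A + 3  [with C=-2, A=0]  = -1
E = 6 if D >= 3 else 7  [with D=-1]  = 7
Without intervention: A = -3 if C >= -1 else 6  [with C=-2]  = 6; D = 2C + 2A + 3  [with C=-2, A=6]  = 11; E = 6 if D >= 3 else 7  [with D=11]  = 6.
Change = 7 − 6 = 1.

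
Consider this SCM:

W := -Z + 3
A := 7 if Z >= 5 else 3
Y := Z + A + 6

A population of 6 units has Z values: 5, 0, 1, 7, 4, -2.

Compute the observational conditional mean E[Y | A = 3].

9.75

Observing A=3 restricts to units where A's equation naturally yields 3: Z ∈ {0, 1, 4, -2}. In that subpopulation Y = 9, 10, 13, 7, mean 9.75.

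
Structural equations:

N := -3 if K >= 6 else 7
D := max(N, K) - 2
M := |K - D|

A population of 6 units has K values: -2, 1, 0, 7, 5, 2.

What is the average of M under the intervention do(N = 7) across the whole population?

3.5

Under do(N=7), N's equation is replaced by N=7 for every unit. Per-unit M: 7, 4, 5, 2, 0, 3. Mean = 3.5.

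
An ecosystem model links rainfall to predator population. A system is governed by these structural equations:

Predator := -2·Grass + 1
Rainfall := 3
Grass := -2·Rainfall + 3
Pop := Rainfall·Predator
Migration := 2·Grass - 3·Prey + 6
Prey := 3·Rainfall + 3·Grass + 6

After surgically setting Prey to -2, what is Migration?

do(Prey=-2) replaces the equation Prey := 3·Rainfall + 3·Grass + 6 with the constant Prey = -2.
Grass = -2·Rainfall + 3  [with Rainfall=3]  = -3
Migration = 2·Grass - 3·Prey + 6  [with Grass=-3, Prey=-2]  = 6

6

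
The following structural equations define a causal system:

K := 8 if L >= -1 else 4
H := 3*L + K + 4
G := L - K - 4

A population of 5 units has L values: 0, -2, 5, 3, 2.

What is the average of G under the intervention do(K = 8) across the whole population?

Every unit gets K=8 under the intervention. G values become -12, -14, -7, -9, -10; E[G|do(K=8)] = -10.4.

-10.4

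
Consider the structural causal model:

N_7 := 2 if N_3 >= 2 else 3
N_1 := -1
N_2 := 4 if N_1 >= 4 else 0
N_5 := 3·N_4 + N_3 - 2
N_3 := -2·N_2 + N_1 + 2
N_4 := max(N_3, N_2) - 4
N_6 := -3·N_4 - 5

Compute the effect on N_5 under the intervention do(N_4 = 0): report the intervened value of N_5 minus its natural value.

Intervening sets N_4 = 0 and removes its equation (N_4 := max(N_3, N_2) - 4).
N_2 = 4 if N_1 >= 4 else 0  [with N_1=-1]  = 0
N_3 = -2·N_2 + N_1 + 2  [with N_2=0, N_1=-1]  = 1
N_5 = 3·N_4 + N_3 - 2  [with N_4=0, N_3=1]  = -1
Without intervention: N_2 = 4 if N_1 >= 4 else 0  [with N_1=-1]  = 0; N_3 = -2·N_2 + N_1 + 2  [with N_2=0, N_1=-1]  = 1; N_4 = max(N_3, N_2) - 4  [with N_3=1, N_2=0]  = -3; N_5 = 3·N_4 + N_3 - 2  [with N_4=-3, N_3=1]  = -10.
Change = -1 − (-10) = 9.

9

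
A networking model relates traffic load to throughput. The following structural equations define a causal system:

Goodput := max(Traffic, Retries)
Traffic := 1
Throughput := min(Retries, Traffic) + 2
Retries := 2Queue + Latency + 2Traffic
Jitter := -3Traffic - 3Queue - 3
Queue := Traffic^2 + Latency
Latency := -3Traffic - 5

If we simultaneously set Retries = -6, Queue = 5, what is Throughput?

-4

The joint intervention fixes Retries = -6, Queue = 5, removing each variable's own equation.
Throughput = min(Retries, Traffic) + 2  [with Retries=-6, Traffic=1]  = -4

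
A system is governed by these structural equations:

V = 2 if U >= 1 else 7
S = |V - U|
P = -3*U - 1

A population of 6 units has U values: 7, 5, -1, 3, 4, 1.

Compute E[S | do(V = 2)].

2.5

Under do(V=2), V's equation is replaced by V=2 for every unit. Per-unit S: 5, 3, 3, 1, 2, 1. Mean = 2.5.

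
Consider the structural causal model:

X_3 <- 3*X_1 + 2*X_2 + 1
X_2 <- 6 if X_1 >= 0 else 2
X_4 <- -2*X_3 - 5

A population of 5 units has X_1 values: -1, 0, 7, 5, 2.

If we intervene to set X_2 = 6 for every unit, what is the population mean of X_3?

20.8

Under do(X_2=6), X_2's equation is replaced by X_2=6 for every unit. Per-unit X_3: 10, 13, 34, 28, 19. Mean = 20.8.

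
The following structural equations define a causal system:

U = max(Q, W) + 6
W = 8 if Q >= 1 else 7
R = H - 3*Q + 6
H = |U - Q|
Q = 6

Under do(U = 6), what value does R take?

do(U=6) replaces the equation U = max(Q, W) + 6 with the constant U = 6.
H = |U - Q|  [with U=6, Q=6]  = 0
R = H - 3*Q + 6  [with H=0, Q=6]  = -12

-12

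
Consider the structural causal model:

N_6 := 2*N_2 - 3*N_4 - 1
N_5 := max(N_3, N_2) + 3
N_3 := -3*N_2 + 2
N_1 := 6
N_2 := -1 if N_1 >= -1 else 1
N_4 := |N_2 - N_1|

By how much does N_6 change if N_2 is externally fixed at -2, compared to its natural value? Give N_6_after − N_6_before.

Under do(N_2=-2), the mechanism N_2 := -1 if N_1 >= -1 else 1 is discarded; N_2 is fixed at -2.
N_4 = |N_2 - N_1|  [with N_2=-2, N_1=6]  = 8
N_6 = 2*N_2 - 3*N_4 - 1  [with N_2=-2, N_4=8]  = -29
Without intervention: N_2 = -1 if N_1 >= -1 else 1  [with N_1=6]  = -1; N_4 = |N_2 - N_1|  [with N_2=-1, N_1=6]  = 7; N_6 = 2*N_2 - 3*N_4 - 1  [with N_2=-1, N_4=7]  = -24.
Change = -29 − (-24) = -5.

-5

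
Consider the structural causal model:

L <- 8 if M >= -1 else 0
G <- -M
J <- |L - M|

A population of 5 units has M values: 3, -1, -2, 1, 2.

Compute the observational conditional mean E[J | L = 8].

6.75

Conditioning on L=8 selects the 4 unit(s) with M ∈ {3, -1, 1, 2}. Their J values: 5, 9, 7, 6. Mean = 6.75.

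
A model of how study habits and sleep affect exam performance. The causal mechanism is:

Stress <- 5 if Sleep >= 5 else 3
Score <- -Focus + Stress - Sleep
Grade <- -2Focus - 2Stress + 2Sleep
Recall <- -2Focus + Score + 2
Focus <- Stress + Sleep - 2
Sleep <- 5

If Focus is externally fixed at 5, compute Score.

-5

The intervention breaks the incoming arrows to Focus: Focus <- Stress + Sleep - 2 no longer applies, and Focus = 5.
Stress = 5 if Sleep >= 5 else 3  [with Sleep=5]  = 5
Score = -Focus + Stress - Sleep  [with Focus=5, Stress=5, Sleep=5]  = -5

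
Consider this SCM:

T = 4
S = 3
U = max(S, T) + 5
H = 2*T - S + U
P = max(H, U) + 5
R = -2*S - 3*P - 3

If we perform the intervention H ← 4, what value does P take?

Intervening sets H = 4 and removes its equation (H = 2*T - S + U).
U = max(S, T) + 5  [with S=3, T=4]  = 9
P = max(H, U) + 5  [with H=4, U=9]  = 14

14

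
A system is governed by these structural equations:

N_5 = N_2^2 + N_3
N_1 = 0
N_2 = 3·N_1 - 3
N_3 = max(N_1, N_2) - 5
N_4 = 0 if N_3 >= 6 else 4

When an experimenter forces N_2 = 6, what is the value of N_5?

do(N_2=6) replaces the equation N_2 = 3·N_1 - 3 with the constant N_2 = 6.
N_3 = max(N_1, N_2) - 5  [with N_1=0, N_2=6]  = 1
N_5 = N_2^2 + N_3  [with N_2=6, N_3=1]  = 37

37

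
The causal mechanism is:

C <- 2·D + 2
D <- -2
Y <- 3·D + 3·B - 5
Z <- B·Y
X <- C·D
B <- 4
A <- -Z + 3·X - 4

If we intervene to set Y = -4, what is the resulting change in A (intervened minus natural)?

The intervention breaks the incoming arrows to Y: Y <- 3·D + 3·B - 5 no longer applies, and Y = -4.
C = 2·D + 2  [with D=-2]  = -2
X = C·D  [with C=-2, D=-2]  = 4
Z = B·Y  [with B=4, Y=-4]  = -16
A = -Z + 3·X - 4  [with Z=-16, X=4]  = 24
Without intervention: C = 2·D + 2  [with D=-2]  = -2; Y = 3·D + 3·B - 5  [with D=-2, B=4]  = 1; X = C·D  [with C=-2, D=-2]  = 4; Z = B·Y  [with B=4, Y=1]  = 4; A = -Z + 3·X - 4  [with Z=4, X=4]  = 4.
Change = 24 − 4 = 20.

20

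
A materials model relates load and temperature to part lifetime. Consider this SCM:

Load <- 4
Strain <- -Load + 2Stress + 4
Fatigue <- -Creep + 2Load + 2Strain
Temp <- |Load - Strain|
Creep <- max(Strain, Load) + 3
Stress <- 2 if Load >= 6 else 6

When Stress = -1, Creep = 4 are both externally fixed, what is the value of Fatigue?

0

Setting Stress = -1, Creep = 4 by intervention discards those variables' equations.
Strain = -Load + 2Stress + 4  [with Load=4, Stress=-1]  = -2
Fatigue = -Creep + 2Load + 2Strain  [with Creep=4, Load=4, Strain=-2]  = 0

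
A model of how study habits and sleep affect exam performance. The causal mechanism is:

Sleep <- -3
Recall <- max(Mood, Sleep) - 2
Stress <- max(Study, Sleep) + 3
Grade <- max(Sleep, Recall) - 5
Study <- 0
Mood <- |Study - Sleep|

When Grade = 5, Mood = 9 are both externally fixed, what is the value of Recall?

7

Setting Grade = 5, Mood = 9 by intervention discards those variables' equations.
Recall = max(Mood, Sleep) - 2  [with Mood=9, Sleep=-3]  = 7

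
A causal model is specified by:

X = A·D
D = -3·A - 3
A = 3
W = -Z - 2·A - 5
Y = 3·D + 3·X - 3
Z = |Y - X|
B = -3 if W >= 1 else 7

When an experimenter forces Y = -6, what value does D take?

-12

The intervention breaks the incoming arrows to Y: Y = 3·D + 3·X - 3 no longer applies, and Y = -6.
Since D is not a descendant of the intervened variable, it is unaffected.
D = -3·A - 3  [with A=3]  = -12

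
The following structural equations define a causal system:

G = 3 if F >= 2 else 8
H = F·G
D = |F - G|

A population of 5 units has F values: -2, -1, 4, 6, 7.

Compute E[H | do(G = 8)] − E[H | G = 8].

Every unit gets G=8 under the intervention. H values become -16, -8, 32, 48, 56; E[H|do(G=8)] = 22.4.
Conditioning on G=8 selects the 2 unit(s) with F ∈ {-2, -1}. Their H values: -16, -8. Mean = -12.
Difference = 22.4 − (-12) = 34.4.

34.4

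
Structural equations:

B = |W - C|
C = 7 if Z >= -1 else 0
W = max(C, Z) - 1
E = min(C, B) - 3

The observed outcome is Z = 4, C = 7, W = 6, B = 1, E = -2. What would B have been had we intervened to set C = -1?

Under do(C=-1), the mechanism C = 7 if Z >= -1 else 0 is discarded; C is fixed at -1.
W = max(C, Z) - 1  [with C=-1, Z=4]  = 3
B = |W - C|  [with W=3, C=-1]  = 4

4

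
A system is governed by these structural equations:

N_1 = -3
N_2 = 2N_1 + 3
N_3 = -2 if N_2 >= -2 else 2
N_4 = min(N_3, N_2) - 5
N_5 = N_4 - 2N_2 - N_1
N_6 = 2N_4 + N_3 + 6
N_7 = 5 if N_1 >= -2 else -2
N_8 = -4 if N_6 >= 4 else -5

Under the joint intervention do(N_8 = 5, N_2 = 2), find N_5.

Under do(N_8 = 5, N_2 = 2), each intervened variable's structural equation is replaced by its fixed value.
N_3 = -2 if N_2 >= -2 else 2  [with N_2=2]  = -2
N_4 = min(N_3, N_2) - 5  [with N_3=-2, N_2=2]  = -7
N_5 = N_4 - 2N_2 - N_1  [with N_4=-7, N_2=2, N_1=-3]  = -8

-8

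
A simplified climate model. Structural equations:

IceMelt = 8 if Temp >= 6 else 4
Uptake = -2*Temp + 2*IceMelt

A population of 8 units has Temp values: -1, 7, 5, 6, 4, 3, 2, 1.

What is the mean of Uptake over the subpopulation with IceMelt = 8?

Observing IceMelt=8 restricts to units where IceMelt's equation naturally yields 8: Temp ∈ {7, 6}. In that subpopulation Uptake = 2, 4, mean 3.

3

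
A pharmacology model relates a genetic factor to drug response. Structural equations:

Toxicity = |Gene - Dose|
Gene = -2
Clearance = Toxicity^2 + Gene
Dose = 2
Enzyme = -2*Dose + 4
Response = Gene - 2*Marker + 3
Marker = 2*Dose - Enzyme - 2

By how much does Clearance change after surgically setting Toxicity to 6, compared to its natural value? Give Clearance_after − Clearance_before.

Intervening sets Toxicity = 6 and removes its equation (Toxicity = |Gene - Dose|).
Clearance = Toxicity^2 + Gene  [with Toxicity=6, Gene=-2]  = 34
Without intervention: Toxicity = |Gene - Dose|  [with Gene=-2, Dose=2]  = 4; Clearance = Toxicity^2 + Gene  [with Toxicity=4, Gene=-2]  = 14.
Change = 34 − 14 = 20.

20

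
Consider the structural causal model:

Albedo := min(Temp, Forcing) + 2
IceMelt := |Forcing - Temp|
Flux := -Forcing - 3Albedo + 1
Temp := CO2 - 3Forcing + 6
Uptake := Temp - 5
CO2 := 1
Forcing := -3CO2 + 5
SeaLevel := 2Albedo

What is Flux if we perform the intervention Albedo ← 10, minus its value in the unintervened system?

Under do(Albedo=10), the mechanism Albedo := min(Temp, Forcing) + 2 is discarded; Albedo is fixed at 10.
Forcing = -3CO2 + 5  [with CO2=1]  = 2
Flux = -Forcing - 3Albedo + 1  [with Forcing=2, Albedo=10]  = -31
Without intervention: Forcing = -3CO2 + 5  [with CO2=1]  = 2; Temp = CO2 - 3Forcing + 6  [with CO2=1, Forcing=2]  = 1; Albedo = min(Temp, Forcing) + 2  [with Temp=1, Forcing=2]  = 3; Flux = -Forcing - 3Albedo + 1  [with Forcing=2, Albedo=3]  = -10.
Change = -31 − (-10) = -21.

-21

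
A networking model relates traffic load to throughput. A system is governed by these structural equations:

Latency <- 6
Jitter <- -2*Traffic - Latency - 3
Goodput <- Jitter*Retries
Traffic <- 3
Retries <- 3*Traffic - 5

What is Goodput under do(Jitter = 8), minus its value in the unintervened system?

92

Intervening sets Jitter = 8 and removes its equation (Jitter <- -2*Traffic - Latency - 3).
Retries = 3*Traffic - 5  [with Traffic=3]  = 4
Goodput = Jitter*Retries  [with Jitter=8, Retries=4]  = 32
Without intervention: Retries = 3*Traffic - 5  [with Traffic=3]  = 4; Jitter = -2*Traffic - Latency - 3  [with Traffic=3, Latency=6]  = -15; Goodput = Jitter*Retries  [with Jitter=-15, Retries=4]  = -60.
Change = 32 − (-60) = 92.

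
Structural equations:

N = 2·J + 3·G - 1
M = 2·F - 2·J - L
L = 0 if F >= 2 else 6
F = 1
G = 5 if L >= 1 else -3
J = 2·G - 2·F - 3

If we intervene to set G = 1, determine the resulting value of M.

do(G=1) replaces the equation G = 5 if L >= 1 else -3 with the constant G = 1.
L = 0 if F >= 2 else 6  [with F=1]  = 6
J = 2·G - 2·F - 3  [with G=1, F=1]  = -3
M = 2·F - 2·J - L  [with F=1, J=-3, L=6]  = 2

2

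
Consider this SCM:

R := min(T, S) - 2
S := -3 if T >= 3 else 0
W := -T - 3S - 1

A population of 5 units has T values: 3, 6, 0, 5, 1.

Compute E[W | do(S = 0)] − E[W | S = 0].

Every unit gets S=0 under the intervention. W values become -4, -7, -1, -6, -2; E[W|do(S=0)] = -4.
Observing S=0 restricts to units where S's equation naturally yields 0: T ∈ {0, 1}. In that subpopulation W = -1, -2, mean -1.5.
Difference = -4 − (-1.5) = -2.5.

-2.5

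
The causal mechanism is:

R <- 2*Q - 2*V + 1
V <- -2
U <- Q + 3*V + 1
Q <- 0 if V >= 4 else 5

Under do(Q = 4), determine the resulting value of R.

13

Under do(Q=4), the mechanism Q <- 0 if V >= 4 else 5 is discarded; Q is fixed at 4.
R = 2*Q - 2*V + 1  [with Q=4, V=-2]  = 13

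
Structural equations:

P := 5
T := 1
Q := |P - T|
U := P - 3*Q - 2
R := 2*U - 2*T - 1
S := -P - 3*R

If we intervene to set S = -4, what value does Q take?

4

do(S=-4) replaces the equation S := -P - 3*R with the constant S = -4.
Q is not downstream of the intervention, so its value is determined by the original equations.
Q = |P - T|  [with P=5, T=1]  = 4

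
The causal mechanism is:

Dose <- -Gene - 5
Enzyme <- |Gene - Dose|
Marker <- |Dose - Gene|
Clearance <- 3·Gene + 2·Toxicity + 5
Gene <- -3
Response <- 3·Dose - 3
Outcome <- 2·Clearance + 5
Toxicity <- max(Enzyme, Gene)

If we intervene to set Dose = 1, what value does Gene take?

Under do(Dose=1), the mechanism Dose <- -Gene - 5 is discarded; Dose is fixed at 1.
Gene is not downstream of the intervention, so its value is determined by the original equations.

-3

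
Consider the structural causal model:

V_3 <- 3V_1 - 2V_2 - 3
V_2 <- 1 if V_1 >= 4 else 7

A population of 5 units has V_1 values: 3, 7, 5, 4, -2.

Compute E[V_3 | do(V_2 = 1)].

do(V_2=1) breaks V_2's dependence on V_1. With V_2=1 fixed, V_3 across the units is 4, 16, 10, 7, -11, mean 5.2.

5.2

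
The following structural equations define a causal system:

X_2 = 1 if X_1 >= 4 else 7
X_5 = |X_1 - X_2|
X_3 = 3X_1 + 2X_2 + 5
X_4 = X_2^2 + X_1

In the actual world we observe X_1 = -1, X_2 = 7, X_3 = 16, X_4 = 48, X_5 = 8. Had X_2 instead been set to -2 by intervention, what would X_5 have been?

do(X_2=-2) replaces the equation X_2 = 1 if X_1 >= 4 else 7 with the constant X_2 = -2.
X_5 = |X_1 - X_2|  [with X_1=-1, X_2=-2]  = 1

1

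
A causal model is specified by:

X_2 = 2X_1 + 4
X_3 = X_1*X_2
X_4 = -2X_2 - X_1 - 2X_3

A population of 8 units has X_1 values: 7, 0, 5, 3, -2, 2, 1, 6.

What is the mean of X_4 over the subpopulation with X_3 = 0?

-3

E[X_4|X_3=0] averages over only the 2 units with X_3=0 (X_1 = 0, -2): X_4 = -8, 2, mean -3.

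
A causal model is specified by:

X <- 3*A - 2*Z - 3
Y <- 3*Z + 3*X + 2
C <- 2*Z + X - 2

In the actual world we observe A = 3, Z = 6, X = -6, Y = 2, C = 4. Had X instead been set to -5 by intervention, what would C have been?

do(X=-5) replaces the equation X <- 3*A - 2*Z - 3 with the constant X = -5.
C = 2*Z + X - 2  [with Z=6, X=-5]  = 5

5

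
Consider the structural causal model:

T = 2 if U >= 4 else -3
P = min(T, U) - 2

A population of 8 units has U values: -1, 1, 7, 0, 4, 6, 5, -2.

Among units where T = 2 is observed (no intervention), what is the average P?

Observing T=2 restricts to units where T's equation naturally yields 2: U ∈ {7, 4, 6, 5}. In that subpopulation P = 0, 0, 0, 0, mean 0.

0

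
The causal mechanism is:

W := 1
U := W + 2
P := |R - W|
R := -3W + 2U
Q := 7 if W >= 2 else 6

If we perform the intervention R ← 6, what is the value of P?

Intervening sets R = 6 and removes its equation (R := -3W + 2U).
P = |R - W|  [with R=6, W=1]  = 5

5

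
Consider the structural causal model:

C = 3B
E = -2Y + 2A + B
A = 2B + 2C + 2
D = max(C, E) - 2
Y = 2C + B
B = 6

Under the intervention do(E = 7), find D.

16

The intervention breaks the incoming arrows to E: E = -2Y + 2A + B no longer applies, and E = 7.
C = 3B  [with B=6]  = 18
D = max(C, E) - 2  [with C=18, E=7]  = 16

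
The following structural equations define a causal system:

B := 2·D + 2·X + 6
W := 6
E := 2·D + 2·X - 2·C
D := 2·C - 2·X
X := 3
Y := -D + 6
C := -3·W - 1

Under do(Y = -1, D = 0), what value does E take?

44

Setting Y = -1, D = 0 by intervention discards those variables' equations.
C = -3·W - 1  [with W=6]  = -19
E = 2·D + 2·X - 2·C  [with D=0, X=3, C=-19]  = 44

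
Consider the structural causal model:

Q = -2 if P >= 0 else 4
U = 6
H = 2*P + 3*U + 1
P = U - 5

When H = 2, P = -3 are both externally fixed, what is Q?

4

Setting H = 2, P = -3 by intervention discards those variables' equations.
Q = -2 if P >= 0 else 4  [with P=-3]  = 4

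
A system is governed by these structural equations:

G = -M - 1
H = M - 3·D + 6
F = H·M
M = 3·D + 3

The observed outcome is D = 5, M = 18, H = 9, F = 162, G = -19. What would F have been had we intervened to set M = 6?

-18

Under do(M=6), the mechanism M = 3·D + 3 is discarded; M is fixed at 6.
H = M - 3·D + 6  [with M=6, D=5]  = -3
F = H·M  [with H=-3, M=6]  = -18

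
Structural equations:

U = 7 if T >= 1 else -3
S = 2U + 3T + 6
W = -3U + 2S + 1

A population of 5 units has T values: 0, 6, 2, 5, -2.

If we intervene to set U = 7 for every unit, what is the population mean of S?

26.6

Under do(U=7), U's equation is replaced by U=7 for every unit. Per-unit S: 20, 38, 26, 35, 14. Mean = 26.6.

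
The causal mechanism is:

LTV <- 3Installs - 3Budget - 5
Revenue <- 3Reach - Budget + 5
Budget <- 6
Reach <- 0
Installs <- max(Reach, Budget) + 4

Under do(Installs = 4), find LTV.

do(Installs=4) replaces the equation Installs <- max(Reach, Budget) + 4 with the constant Installs = 4.
LTV = 3Installs - 3Budget - 5  [with Installs=4, Budget=6]  = -11

-11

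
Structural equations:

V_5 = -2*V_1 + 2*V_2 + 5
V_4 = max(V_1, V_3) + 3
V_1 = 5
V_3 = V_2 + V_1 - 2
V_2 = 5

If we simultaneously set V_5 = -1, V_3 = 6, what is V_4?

9

Under do(V_5 = -1, V_3 = 6), each intervened variable's structural equation is replaced by its fixed value.
V_4 = max(V_1, V_3) + 3  [with V_1=5, V_3=6]  = 9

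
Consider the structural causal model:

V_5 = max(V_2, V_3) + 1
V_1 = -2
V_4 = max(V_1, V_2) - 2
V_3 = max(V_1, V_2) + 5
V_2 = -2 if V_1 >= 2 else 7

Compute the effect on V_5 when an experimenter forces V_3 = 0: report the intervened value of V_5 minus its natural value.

do(V_3=0) replaces the equation V_3 = max(V_1, V_2) + 5 with the constant V_3 = 0.
V_2 = -2 if V_1 >= 2 else 7  [with V_1=-2]  = 7
V_5 = max(V_2, V_3) + 1  [with V_2=7, V_3=0]  = 8
Without intervention: V_2 = -2 if V_1 >= 2 else 7  [with V_1=-2]  = 7; V_3 = max(V_1, V_2) + 5  [with V_1=-2, V_2=7]  = 12; V_5 = max(V_2, V_3) + 1  [with V_2=7, V_3=12]  = 13.
Change = 8 − 13 = -5.

-5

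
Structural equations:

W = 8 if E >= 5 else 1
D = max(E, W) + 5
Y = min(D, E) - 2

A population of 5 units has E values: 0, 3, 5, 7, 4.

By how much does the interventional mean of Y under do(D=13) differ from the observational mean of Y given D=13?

-2.2

The intervention sets D=13 in all 5 units regardless of E. Recomputing Y per unit gives -2, 1, 3, 5, 2; average 1.8.
Conditioning on D=13 selects the 2 unit(s) with E ∈ {5, 7}. Their Y values: 3, 5. Mean = 4.
Difference = 1.8 − 4 = -2.2.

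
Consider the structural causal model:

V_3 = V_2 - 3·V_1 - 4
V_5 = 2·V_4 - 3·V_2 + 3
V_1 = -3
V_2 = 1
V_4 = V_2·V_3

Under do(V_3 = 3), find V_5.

do(V_3=3) replaces the equation V_3 = V_2 - 3·V_1 - 4 with the constant V_3 = 3.
V_4 = V_2·V_3  [with V_2=1, V_3=3]  = 3
V_5 = 2·V_4 - 3·V_2 + 3  [with V_4=3, V_2=1]  = 6

6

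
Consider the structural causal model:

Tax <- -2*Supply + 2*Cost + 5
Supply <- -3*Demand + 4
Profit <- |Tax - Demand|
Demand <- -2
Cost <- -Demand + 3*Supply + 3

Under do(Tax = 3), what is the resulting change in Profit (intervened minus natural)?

Intervening sets Tax = 3 and removes its equation (Tax <- -2*Supply + 2*Cost + 5).
Profit = |Tax - Demand|  [with Tax=3, Demand=-2]  = 5
Without intervention: Supply = -3*Demand + 4  [with Demand=-2]  = 10; Cost = -Demand + 3*Supply + 3  [with Demand=-2, Supply=10]  = 35; Tax = -2*Supply + 2*Cost + 5  [with Supply=10, Cost=35]  = 55; Profit = |Tax - Demand|  [with Tax=55, Demand=-2]  = 57.
Change = 5 − 57 = -52.

-52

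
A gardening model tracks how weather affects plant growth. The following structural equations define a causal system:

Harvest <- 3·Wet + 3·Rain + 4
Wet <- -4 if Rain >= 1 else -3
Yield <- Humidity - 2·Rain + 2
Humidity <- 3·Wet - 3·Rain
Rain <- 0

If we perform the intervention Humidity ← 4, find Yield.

The intervention breaks the incoming arrows to Humidity: Humidity <- 3·Wet - 3·Rain no longer applies, and Humidity = 4.
Yield = Humidity - 2·Rain + 2  [with Humidity=4, Rain=0]  = 6

6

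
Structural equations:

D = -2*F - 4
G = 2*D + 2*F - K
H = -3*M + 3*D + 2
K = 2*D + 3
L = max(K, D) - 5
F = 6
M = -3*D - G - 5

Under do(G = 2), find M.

41

Intervening sets G = 2 and removes its equation (G = 2*D + 2*F - K).
D = -2*F - 4  [with F=6]  = -16
M = -3*D - G - 5  [with D=-16, G=2]  = 41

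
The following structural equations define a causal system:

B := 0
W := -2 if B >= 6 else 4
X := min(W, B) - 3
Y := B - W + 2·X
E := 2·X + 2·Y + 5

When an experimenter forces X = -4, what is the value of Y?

The intervention breaks the incoming arrows to X: X := min(W, B) - 3 no longer applies, and X = -4.
W = -2 if B >= 6 else 4  [with B=0]  = 4
Y = B - W + 2·X  [with B=0, W=4, X=-4]  = -12

-12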